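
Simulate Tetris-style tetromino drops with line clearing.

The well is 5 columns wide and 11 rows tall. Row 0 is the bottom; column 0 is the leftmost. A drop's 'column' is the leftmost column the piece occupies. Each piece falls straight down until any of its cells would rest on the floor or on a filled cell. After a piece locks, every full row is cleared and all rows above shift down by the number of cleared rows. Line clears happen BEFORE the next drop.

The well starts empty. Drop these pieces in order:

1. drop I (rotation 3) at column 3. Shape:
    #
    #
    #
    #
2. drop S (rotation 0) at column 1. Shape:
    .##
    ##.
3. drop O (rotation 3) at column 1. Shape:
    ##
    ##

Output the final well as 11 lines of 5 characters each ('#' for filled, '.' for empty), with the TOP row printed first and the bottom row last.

Drop 1: I rot3 at col 3 lands with bottom-row=0; cleared 0 line(s) (total 0); column heights now [0 0 0 4 0], max=4
Drop 2: S rot0 at col 1 lands with bottom-row=3; cleared 0 line(s) (total 0); column heights now [0 4 5 5 0], max=5
Drop 3: O rot3 at col 1 lands with bottom-row=5; cleared 0 line(s) (total 0); column heights now [0 7 7 5 0], max=7

Answer: .....
.....
.....
.....
.##..
.##..
..##.
.###.
...#.
...#.
...#.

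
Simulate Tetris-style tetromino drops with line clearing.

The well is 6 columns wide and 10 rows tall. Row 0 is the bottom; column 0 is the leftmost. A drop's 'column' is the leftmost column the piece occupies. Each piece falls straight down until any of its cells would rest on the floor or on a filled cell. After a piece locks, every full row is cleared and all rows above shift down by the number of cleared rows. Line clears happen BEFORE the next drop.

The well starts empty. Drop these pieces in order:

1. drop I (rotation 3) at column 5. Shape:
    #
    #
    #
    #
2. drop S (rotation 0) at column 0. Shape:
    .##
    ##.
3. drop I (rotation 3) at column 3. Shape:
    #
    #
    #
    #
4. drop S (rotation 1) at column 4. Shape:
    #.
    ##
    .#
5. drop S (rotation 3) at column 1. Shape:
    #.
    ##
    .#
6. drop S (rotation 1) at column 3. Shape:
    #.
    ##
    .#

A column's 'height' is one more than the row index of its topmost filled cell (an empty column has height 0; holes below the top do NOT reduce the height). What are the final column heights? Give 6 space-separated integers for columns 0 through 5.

Drop 1: I rot3 at col 5 lands with bottom-row=0; cleared 0 line(s) (total 0); column heights now [0 0 0 0 0 4], max=4
Drop 2: S rot0 at col 0 lands with bottom-row=0; cleared 0 line(s) (total 0); column heights now [1 2 2 0 0 4], max=4
Drop 3: I rot3 at col 3 lands with bottom-row=0; cleared 0 line(s) (total 0); column heights now [1 2 2 4 0 4], max=4
Drop 4: S rot1 at col 4 lands with bottom-row=4; cleared 0 line(s) (total 0); column heights now [1 2 2 4 7 6], max=7
Drop 5: S rot3 at col 1 lands with bottom-row=2; cleared 0 line(s) (total 0); column heights now [1 5 4 4 7 6], max=7
Drop 6: S rot1 at col 3 lands with bottom-row=7; cleared 0 line(s) (total 0); column heights now [1 5 4 10 9 6], max=10

Answer: 1 5 4 10 9 6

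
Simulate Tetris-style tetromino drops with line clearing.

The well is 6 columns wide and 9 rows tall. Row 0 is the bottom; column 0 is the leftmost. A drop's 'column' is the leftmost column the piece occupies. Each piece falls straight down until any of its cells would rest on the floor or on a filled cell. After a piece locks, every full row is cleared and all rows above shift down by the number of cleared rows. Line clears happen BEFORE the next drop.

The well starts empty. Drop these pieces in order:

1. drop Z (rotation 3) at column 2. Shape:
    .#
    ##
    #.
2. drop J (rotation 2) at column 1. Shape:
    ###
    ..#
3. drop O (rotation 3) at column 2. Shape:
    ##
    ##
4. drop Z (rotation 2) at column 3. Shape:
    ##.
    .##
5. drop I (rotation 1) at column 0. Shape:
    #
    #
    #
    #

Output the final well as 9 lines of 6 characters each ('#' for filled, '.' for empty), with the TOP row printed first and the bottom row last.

Answer: ......
...##.
..####
..##..
.###..
#..#..
#..#..
#.##..
#.#...

Derivation:
Drop 1: Z rot3 at col 2 lands with bottom-row=0; cleared 0 line(s) (total 0); column heights now [0 0 2 3 0 0], max=3
Drop 2: J rot2 at col 1 lands with bottom-row=3; cleared 0 line(s) (total 0); column heights now [0 5 5 5 0 0], max=5
Drop 3: O rot3 at col 2 lands with bottom-row=5; cleared 0 line(s) (total 0); column heights now [0 5 7 7 0 0], max=7
Drop 4: Z rot2 at col 3 lands with bottom-row=6; cleared 0 line(s) (total 0); column heights now [0 5 7 8 8 7], max=8
Drop 5: I rot1 at col 0 lands with bottom-row=0; cleared 0 line(s) (total 0); column heights now [4 5 7 8 8 7], max=8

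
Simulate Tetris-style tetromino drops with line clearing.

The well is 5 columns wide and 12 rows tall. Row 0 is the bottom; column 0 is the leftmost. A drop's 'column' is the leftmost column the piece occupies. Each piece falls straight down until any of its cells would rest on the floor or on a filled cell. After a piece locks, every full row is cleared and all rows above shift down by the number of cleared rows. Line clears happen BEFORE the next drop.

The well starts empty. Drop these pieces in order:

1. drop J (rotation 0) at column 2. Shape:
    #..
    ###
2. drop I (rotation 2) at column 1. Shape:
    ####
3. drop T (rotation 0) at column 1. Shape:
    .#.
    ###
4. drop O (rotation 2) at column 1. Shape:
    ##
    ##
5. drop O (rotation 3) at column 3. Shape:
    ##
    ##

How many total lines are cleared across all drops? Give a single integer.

Drop 1: J rot0 at col 2 lands with bottom-row=0; cleared 0 line(s) (total 0); column heights now [0 0 2 1 1], max=2
Drop 2: I rot2 at col 1 lands with bottom-row=2; cleared 0 line(s) (total 0); column heights now [0 3 3 3 3], max=3
Drop 3: T rot0 at col 1 lands with bottom-row=3; cleared 0 line(s) (total 0); column heights now [0 4 5 4 3], max=5
Drop 4: O rot2 at col 1 lands with bottom-row=5; cleared 0 line(s) (total 0); column heights now [0 7 7 4 3], max=7
Drop 5: O rot3 at col 3 lands with bottom-row=4; cleared 0 line(s) (total 0); column heights now [0 7 7 6 6], max=7

Answer: 0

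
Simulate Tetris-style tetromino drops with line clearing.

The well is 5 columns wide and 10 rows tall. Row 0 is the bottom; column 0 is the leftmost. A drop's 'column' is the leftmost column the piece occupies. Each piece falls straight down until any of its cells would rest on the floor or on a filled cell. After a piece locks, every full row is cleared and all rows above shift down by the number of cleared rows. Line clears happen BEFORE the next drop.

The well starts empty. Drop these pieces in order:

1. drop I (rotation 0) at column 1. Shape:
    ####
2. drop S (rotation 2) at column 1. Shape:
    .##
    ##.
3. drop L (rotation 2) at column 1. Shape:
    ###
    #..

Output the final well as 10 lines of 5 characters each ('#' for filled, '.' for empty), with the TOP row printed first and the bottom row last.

Answer: .....
.....
.....
.....
.....
.....
.###.
.###.
.##..
.####

Derivation:
Drop 1: I rot0 at col 1 lands with bottom-row=0; cleared 0 line(s) (total 0); column heights now [0 1 1 1 1], max=1
Drop 2: S rot2 at col 1 lands with bottom-row=1; cleared 0 line(s) (total 0); column heights now [0 2 3 3 1], max=3
Drop 3: L rot2 at col 1 lands with bottom-row=2; cleared 0 line(s) (total 0); column heights now [0 4 4 4 1], max=4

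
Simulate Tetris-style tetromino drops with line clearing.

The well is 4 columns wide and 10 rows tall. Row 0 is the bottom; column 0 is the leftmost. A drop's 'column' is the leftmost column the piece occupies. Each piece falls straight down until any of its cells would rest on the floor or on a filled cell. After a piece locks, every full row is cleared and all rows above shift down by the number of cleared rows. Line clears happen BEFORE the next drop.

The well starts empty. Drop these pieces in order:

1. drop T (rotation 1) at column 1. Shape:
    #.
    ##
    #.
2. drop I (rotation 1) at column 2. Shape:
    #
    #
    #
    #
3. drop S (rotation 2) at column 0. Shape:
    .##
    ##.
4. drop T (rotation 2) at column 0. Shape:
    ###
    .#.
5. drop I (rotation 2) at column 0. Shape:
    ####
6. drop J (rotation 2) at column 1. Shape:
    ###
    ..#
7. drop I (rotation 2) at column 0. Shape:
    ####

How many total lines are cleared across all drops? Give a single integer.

Drop 1: T rot1 at col 1 lands with bottom-row=0; cleared 0 line(s) (total 0); column heights now [0 3 2 0], max=3
Drop 2: I rot1 at col 2 lands with bottom-row=2; cleared 0 line(s) (total 0); column heights now [0 3 6 0], max=6
Drop 3: S rot2 at col 0 lands with bottom-row=5; cleared 0 line(s) (total 0); column heights now [6 7 7 0], max=7
Drop 4: T rot2 at col 0 lands with bottom-row=7; cleared 0 line(s) (total 0); column heights now [9 9 9 0], max=9
Drop 5: I rot2 at col 0 lands with bottom-row=9; cleared 1 line(s) (total 1); column heights now [9 9 9 0], max=9
Drop 6: J rot2 at col 1 lands with bottom-row=8; cleared 1 line(s) (total 2); column heights now [6 9 9 9], max=9
Drop 7: I rot2 at col 0 lands with bottom-row=9; cleared 1 line(s) (total 3); column heights now [6 9 9 9], max=9

Answer: 3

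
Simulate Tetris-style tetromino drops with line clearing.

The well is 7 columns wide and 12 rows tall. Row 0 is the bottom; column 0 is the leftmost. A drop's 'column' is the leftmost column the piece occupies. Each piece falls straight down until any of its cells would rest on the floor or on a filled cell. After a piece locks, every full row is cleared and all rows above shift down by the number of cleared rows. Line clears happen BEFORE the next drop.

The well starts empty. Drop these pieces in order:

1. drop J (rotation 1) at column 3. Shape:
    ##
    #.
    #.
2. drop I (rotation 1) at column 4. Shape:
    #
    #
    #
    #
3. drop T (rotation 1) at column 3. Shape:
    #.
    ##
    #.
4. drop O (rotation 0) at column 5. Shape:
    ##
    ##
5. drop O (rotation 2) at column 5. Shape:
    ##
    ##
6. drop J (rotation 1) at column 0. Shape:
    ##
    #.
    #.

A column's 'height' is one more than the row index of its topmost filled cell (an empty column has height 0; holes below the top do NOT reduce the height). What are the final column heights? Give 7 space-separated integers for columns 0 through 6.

Drop 1: J rot1 at col 3 lands with bottom-row=0; cleared 0 line(s) (total 0); column heights now [0 0 0 3 3 0 0], max=3
Drop 2: I rot1 at col 4 lands with bottom-row=3; cleared 0 line(s) (total 0); column heights now [0 0 0 3 7 0 0], max=7
Drop 3: T rot1 at col 3 lands with bottom-row=6; cleared 0 line(s) (total 0); column heights now [0 0 0 9 8 0 0], max=9
Drop 4: O rot0 at col 5 lands with bottom-row=0; cleared 0 line(s) (total 0); column heights now [0 0 0 9 8 2 2], max=9
Drop 5: O rot2 at col 5 lands with bottom-row=2; cleared 0 line(s) (total 0); column heights now [0 0 0 9 8 4 4], max=9
Drop 6: J rot1 at col 0 lands with bottom-row=0; cleared 0 line(s) (total 0); column heights now [3 3 0 9 8 4 4], max=9

Answer: 3 3 0 9 8 4 4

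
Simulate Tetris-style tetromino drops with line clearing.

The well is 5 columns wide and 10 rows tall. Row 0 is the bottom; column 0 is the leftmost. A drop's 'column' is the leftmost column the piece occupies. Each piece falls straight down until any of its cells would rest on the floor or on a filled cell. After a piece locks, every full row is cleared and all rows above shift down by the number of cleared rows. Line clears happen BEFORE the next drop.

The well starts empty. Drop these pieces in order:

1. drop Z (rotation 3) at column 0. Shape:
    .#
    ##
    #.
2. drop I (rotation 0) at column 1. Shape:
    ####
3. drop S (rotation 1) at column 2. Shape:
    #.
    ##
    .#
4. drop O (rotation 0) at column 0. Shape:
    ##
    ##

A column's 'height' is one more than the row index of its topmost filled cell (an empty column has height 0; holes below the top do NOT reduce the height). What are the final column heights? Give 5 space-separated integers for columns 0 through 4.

Drop 1: Z rot3 at col 0 lands with bottom-row=0; cleared 0 line(s) (total 0); column heights now [2 3 0 0 0], max=3
Drop 2: I rot0 at col 1 lands with bottom-row=3; cleared 0 line(s) (total 0); column heights now [2 4 4 4 4], max=4
Drop 3: S rot1 at col 2 lands with bottom-row=4; cleared 0 line(s) (total 0); column heights now [2 4 7 6 4], max=7
Drop 4: O rot0 at col 0 lands with bottom-row=4; cleared 0 line(s) (total 0); column heights now [6 6 7 6 4], max=7

Answer: 6 6 7 6 4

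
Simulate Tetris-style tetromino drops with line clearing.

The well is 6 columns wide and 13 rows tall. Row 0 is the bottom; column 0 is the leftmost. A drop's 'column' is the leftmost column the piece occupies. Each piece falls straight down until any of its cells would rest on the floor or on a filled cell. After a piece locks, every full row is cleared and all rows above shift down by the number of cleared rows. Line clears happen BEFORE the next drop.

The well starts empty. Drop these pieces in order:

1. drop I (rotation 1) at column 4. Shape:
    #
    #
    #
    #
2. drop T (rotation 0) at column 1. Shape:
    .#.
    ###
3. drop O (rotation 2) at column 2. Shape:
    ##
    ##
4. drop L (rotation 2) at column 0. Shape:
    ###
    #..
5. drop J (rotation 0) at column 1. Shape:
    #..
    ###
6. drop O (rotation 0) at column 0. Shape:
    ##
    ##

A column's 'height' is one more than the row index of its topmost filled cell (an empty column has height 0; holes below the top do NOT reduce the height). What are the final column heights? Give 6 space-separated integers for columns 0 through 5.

Answer: 9 9 6 6 4 0

Derivation:
Drop 1: I rot1 at col 4 lands with bottom-row=0; cleared 0 line(s) (total 0); column heights now [0 0 0 0 4 0], max=4
Drop 2: T rot0 at col 1 lands with bottom-row=0; cleared 0 line(s) (total 0); column heights now [0 1 2 1 4 0], max=4
Drop 3: O rot2 at col 2 lands with bottom-row=2; cleared 0 line(s) (total 0); column heights now [0 1 4 4 4 0], max=4
Drop 4: L rot2 at col 0 lands with bottom-row=3; cleared 0 line(s) (total 0); column heights now [5 5 5 4 4 0], max=5
Drop 5: J rot0 at col 1 lands with bottom-row=5; cleared 0 line(s) (total 0); column heights now [5 7 6 6 4 0], max=7
Drop 6: O rot0 at col 0 lands with bottom-row=7; cleared 0 line(s) (total 0); column heights now [9 9 6 6 4 0], max=9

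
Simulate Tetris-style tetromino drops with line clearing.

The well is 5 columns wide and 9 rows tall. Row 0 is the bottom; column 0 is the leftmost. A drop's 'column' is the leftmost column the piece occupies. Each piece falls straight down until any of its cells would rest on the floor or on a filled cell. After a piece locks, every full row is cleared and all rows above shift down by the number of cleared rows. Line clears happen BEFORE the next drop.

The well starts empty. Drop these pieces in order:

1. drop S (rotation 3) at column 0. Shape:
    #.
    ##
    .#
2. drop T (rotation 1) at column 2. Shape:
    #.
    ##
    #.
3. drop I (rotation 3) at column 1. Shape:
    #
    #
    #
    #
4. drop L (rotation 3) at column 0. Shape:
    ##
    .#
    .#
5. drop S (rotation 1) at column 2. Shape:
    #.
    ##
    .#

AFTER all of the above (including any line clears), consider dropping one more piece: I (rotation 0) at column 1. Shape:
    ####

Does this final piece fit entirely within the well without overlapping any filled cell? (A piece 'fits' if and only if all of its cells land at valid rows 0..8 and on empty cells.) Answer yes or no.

Drop 1: S rot3 at col 0 lands with bottom-row=0; cleared 0 line(s) (total 0); column heights now [3 2 0 0 0], max=3
Drop 2: T rot1 at col 2 lands with bottom-row=0; cleared 0 line(s) (total 0); column heights now [3 2 3 2 0], max=3
Drop 3: I rot3 at col 1 lands with bottom-row=2; cleared 0 line(s) (total 0); column heights now [3 6 3 2 0], max=6
Drop 4: L rot3 at col 0 lands with bottom-row=6; cleared 0 line(s) (total 0); column heights now [9 9 3 2 0], max=9
Drop 5: S rot1 at col 2 lands with bottom-row=2; cleared 0 line(s) (total 0); column heights now [9 9 5 4 0], max=9
Test piece I rot0 at col 1 (width 4): heights before test = [9 9 5 4 0]; fits = False

Answer: no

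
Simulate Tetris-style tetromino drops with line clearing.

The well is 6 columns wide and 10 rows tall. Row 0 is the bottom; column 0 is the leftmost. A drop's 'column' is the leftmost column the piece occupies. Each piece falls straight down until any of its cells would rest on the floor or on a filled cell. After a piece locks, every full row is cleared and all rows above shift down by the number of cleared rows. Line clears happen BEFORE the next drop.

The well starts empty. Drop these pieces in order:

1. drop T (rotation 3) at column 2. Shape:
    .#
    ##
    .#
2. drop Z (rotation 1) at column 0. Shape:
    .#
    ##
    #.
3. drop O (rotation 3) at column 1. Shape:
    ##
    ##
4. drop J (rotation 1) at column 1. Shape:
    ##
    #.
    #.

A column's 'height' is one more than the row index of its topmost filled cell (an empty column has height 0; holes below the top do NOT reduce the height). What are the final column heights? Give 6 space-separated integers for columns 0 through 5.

Answer: 2 8 8 3 0 0

Derivation:
Drop 1: T rot3 at col 2 lands with bottom-row=0; cleared 0 line(s) (total 0); column heights now [0 0 2 3 0 0], max=3
Drop 2: Z rot1 at col 0 lands with bottom-row=0; cleared 0 line(s) (total 0); column heights now [2 3 2 3 0 0], max=3
Drop 3: O rot3 at col 1 lands with bottom-row=3; cleared 0 line(s) (total 0); column heights now [2 5 5 3 0 0], max=5
Drop 4: J rot1 at col 1 lands with bottom-row=5; cleared 0 line(s) (total 0); column heights now [2 8 8 3 0 0], max=8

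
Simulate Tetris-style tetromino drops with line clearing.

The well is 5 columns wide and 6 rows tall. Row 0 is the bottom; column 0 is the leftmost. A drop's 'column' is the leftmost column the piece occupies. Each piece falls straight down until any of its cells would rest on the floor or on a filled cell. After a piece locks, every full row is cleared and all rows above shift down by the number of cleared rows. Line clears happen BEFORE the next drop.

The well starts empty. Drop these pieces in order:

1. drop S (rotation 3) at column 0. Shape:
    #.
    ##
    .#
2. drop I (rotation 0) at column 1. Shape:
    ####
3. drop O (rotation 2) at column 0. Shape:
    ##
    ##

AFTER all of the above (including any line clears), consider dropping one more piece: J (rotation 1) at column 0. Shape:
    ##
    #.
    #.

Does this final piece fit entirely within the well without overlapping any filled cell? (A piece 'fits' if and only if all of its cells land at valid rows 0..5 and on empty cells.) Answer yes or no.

Drop 1: S rot3 at col 0 lands with bottom-row=0; cleared 0 line(s) (total 0); column heights now [3 2 0 0 0], max=3
Drop 2: I rot0 at col 1 lands with bottom-row=2; cleared 1 line(s) (total 1); column heights now [2 2 0 0 0], max=2
Drop 3: O rot2 at col 0 lands with bottom-row=2; cleared 0 line(s) (total 1); column heights now [4 4 0 0 0], max=4
Test piece J rot1 at col 0 (width 2): heights before test = [4 4 0 0 0]; fits = False

Answer: no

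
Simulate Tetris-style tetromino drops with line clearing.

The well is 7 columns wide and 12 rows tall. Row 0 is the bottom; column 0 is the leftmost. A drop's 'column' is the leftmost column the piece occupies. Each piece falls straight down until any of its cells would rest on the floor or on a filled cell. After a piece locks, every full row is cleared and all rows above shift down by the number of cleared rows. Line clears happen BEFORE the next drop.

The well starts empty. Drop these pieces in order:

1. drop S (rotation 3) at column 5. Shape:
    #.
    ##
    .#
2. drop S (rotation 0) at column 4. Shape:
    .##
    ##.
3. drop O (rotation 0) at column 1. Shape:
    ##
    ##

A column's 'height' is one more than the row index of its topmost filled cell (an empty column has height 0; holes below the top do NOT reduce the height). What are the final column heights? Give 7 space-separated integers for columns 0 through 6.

Drop 1: S rot3 at col 5 lands with bottom-row=0; cleared 0 line(s) (total 0); column heights now [0 0 0 0 0 3 2], max=3
Drop 2: S rot0 at col 4 lands with bottom-row=3; cleared 0 line(s) (total 0); column heights now [0 0 0 0 4 5 5], max=5
Drop 3: O rot0 at col 1 lands with bottom-row=0; cleared 0 line(s) (total 0); column heights now [0 2 2 0 4 5 5], max=5

Answer: 0 2 2 0 4 5 5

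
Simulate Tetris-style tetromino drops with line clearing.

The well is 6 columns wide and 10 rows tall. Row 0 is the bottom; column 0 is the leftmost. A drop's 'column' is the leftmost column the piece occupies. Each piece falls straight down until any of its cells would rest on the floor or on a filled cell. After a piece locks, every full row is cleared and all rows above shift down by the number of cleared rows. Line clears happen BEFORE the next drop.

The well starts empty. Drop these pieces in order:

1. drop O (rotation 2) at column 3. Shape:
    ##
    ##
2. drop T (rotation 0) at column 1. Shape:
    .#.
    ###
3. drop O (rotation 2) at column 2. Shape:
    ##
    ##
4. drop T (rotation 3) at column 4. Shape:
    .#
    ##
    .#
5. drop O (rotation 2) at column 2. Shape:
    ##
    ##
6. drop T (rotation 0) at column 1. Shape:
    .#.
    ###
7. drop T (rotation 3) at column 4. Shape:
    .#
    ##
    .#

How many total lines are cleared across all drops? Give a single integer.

Drop 1: O rot2 at col 3 lands with bottom-row=0; cleared 0 line(s) (total 0); column heights now [0 0 0 2 2 0], max=2
Drop 2: T rot0 at col 1 lands with bottom-row=2; cleared 0 line(s) (total 0); column heights now [0 3 4 3 2 0], max=4
Drop 3: O rot2 at col 2 lands with bottom-row=4; cleared 0 line(s) (total 0); column heights now [0 3 6 6 2 0], max=6
Drop 4: T rot3 at col 4 lands with bottom-row=1; cleared 0 line(s) (total 0); column heights now [0 3 6 6 3 4], max=6
Drop 5: O rot2 at col 2 lands with bottom-row=6; cleared 0 line(s) (total 0); column heights now [0 3 8 8 3 4], max=8
Drop 6: T rot0 at col 1 lands with bottom-row=8; cleared 0 line(s) (total 0); column heights now [0 9 10 9 3 4], max=10
Drop 7: T rot3 at col 4 lands with bottom-row=4; cleared 0 line(s) (total 0); column heights now [0 9 10 9 6 7], max=10

Answer: 0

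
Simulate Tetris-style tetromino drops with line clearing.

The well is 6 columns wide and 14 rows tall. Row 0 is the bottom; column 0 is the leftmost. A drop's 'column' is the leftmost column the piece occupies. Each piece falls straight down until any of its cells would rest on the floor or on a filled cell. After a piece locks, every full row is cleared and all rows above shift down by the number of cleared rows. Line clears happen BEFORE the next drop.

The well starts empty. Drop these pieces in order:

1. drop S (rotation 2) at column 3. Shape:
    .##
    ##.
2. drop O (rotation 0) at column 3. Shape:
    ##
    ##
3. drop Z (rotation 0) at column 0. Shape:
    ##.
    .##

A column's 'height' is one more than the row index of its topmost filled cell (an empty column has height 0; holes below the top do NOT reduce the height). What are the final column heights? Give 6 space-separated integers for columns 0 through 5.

Drop 1: S rot2 at col 3 lands with bottom-row=0; cleared 0 line(s) (total 0); column heights now [0 0 0 1 2 2], max=2
Drop 2: O rot0 at col 3 lands with bottom-row=2; cleared 0 line(s) (total 0); column heights now [0 0 0 4 4 2], max=4
Drop 3: Z rot0 at col 0 lands with bottom-row=0; cleared 0 line(s) (total 0); column heights now [2 2 1 4 4 2], max=4

Answer: 2 2 1 4 4 2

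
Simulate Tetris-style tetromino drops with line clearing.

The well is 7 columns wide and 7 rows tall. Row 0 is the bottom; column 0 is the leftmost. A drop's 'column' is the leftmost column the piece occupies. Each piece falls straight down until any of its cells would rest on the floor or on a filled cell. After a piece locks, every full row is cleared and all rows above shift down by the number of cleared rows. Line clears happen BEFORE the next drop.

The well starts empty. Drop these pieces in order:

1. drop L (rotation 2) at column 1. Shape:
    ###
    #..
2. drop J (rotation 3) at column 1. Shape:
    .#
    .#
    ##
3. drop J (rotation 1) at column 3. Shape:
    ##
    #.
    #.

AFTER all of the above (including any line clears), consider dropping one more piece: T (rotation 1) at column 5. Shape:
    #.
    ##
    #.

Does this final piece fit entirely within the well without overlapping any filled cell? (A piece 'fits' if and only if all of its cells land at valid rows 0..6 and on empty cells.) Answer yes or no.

Answer: yes

Derivation:
Drop 1: L rot2 at col 1 lands with bottom-row=0; cleared 0 line(s) (total 0); column heights now [0 2 2 2 0 0 0], max=2
Drop 2: J rot3 at col 1 lands with bottom-row=2; cleared 0 line(s) (total 0); column heights now [0 3 5 2 0 0 0], max=5
Drop 3: J rot1 at col 3 lands with bottom-row=2; cleared 0 line(s) (total 0); column heights now [0 3 5 5 5 0 0], max=5
Test piece T rot1 at col 5 (width 2): heights before test = [0 3 5 5 5 0 0]; fits = True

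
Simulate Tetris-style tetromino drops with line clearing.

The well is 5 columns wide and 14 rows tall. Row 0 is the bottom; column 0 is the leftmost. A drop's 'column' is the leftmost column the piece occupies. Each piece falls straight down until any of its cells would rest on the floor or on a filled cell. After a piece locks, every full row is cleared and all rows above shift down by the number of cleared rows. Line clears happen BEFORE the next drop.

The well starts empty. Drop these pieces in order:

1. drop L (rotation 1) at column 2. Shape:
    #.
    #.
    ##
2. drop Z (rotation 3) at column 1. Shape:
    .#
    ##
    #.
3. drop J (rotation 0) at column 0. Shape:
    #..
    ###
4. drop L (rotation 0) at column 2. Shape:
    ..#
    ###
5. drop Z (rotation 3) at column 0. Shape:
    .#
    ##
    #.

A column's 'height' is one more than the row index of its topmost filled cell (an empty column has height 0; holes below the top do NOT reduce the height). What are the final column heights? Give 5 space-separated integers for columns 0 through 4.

Answer: 9 10 7 7 8

Derivation:
Drop 1: L rot1 at col 2 lands with bottom-row=0; cleared 0 line(s) (total 0); column heights now [0 0 3 1 0], max=3
Drop 2: Z rot3 at col 1 lands with bottom-row=2; cleared 0 line(s) (total 0); column heights now [0 4 5 1 0], max=5
Drop 3: J rot0 at col 0 lands with bottom-row=5; cleared 0 line(s) (total 0); column heights now [7 6 6 1 0], max=7
Drop 4: L rot0 at col 2 lands with bottom-row=6; cleared 0 line(s) (total 0); column heights now [7 6 7 7 8], max=8
Drop 5: Z rot3 at col 0 lands with bottom-row=7; cleared 0 line(s) (total 0); column heights now [9 10 7 7 8], max=10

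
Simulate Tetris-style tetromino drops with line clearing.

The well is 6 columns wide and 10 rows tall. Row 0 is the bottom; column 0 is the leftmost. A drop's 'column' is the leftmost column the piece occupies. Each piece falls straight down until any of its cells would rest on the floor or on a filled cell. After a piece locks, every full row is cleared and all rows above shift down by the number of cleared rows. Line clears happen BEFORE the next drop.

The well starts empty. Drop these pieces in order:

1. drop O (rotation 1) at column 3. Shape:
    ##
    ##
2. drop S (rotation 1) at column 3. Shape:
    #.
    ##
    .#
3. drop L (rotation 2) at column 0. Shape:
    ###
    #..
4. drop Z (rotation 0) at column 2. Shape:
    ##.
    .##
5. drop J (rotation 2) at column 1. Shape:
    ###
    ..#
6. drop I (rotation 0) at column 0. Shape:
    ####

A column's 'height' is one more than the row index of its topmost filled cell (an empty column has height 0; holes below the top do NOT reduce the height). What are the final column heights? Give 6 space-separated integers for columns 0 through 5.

Answer: 10 10 10 10 6 0

Derivation:
Drop 1: O rot1 at col 3 lands with bottom-row=0; cleared 0 line(s) (total 0); column heights now [0 0 0 2 2 0], max=2
Drop 2: S rot1 at col 3 lands with bottom-row=2; cleared 0 line(s) (total 0); column heights now [0 0 0 5 4 0], max=5
Drop 3: L rot2 at col 0 lands with bottom-row=0; cleared 0 line(s) (total 0); column heights now [2 2 2 5 4 0], max=5
Drop 4: Z rot0 at col 2 lands with bottom-row=5; cleared 0 line(s) (total 0); column heights now [2 2 7 7 6 0], max=7
Drop 5: J rot2 at col 1 lands with bottom-row=7; cleared 0 line(s) (total 0); column heights now [2 9 9 9 6 0], max=9
Drop 6: I rot0 at col 0 lands with bottom-row=9; cleared 0 line(s) (total 0); column heights now [10 10 10 10 6 0], max=10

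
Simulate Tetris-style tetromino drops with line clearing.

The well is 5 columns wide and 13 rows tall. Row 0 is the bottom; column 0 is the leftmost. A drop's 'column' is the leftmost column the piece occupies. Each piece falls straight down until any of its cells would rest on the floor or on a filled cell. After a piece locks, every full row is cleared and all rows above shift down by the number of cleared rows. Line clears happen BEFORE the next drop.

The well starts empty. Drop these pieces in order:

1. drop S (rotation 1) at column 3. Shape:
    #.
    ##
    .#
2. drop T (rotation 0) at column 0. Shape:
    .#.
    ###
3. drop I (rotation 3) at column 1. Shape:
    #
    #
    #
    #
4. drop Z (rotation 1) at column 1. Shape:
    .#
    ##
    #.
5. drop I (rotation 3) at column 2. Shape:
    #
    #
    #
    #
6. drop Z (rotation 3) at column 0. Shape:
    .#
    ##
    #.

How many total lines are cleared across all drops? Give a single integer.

Drop 1: S rot1 at col 3 lands with bottom-row=0; cleared 0 line(s) (total 0); column heights now [0 0 0 3 2], max=3
Drop 2: T rot0 at col 0 lands with bottom-row=0; cleared 0 line(s) (total 0); column heights now [1 2 1 3 2], max=3
Drop 3: I rot3 at col 1 lands with bottom-row=2; cleared 0 line(s) (total 0); column heights now [1 6 1 3 2], max=6
Drop 4: Z rot1 at col 1 lands with bottom-row=6; cleared 0 line(s) (total 0); column heights now [1 8 9 3 2], max=9
Drop 5: I rot3 at col 2 lands with bottom-row=9; cleared 0 line(s) (total 0); column heights now [1 8 13 3 2], max=13
Drop 6: Z rot3 at col 0 lands with bottom-row=7; cleared 0 line(s) (total 0); column heights now [9 10 13 3 2], max=13

Answer: 0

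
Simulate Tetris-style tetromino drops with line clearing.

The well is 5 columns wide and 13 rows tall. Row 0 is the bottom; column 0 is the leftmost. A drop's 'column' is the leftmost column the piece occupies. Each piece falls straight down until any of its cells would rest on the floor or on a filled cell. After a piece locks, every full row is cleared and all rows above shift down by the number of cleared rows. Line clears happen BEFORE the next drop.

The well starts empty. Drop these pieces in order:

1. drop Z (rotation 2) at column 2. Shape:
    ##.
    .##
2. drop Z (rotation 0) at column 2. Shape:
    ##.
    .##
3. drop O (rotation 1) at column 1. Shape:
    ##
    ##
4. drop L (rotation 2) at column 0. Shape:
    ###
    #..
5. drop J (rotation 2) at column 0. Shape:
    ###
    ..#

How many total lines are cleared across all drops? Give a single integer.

Drop 1: Z rot2 at col 2 lands with bottom-row=0; cleared 0 line(s) (total 0); column heights now [0 0 2 2 1], max=2
Drop 2: Z rot0 at col 2 lands with bottom-row=2; cleared 0 line(s) (total 0); column heights now [0 0 4 4 3], max=4
Drop 3: O rot1 at col 1 lands with bottom-row=4; cleared 0 line(s) (total 0); column heights now [0 6 6 4 3], max=6
Drop 4: L rot2 at col 0 lands with bottom-row=5; cleared 0 line(s) (total 0); column heights now [7 7 7 4 3], max=7
Drop 5: J rot2 at col 0 lands with bottom-row=7; cleared 0 line(s) (total 0); column heights now [9 9 9 4 3], max=9

Answer: 0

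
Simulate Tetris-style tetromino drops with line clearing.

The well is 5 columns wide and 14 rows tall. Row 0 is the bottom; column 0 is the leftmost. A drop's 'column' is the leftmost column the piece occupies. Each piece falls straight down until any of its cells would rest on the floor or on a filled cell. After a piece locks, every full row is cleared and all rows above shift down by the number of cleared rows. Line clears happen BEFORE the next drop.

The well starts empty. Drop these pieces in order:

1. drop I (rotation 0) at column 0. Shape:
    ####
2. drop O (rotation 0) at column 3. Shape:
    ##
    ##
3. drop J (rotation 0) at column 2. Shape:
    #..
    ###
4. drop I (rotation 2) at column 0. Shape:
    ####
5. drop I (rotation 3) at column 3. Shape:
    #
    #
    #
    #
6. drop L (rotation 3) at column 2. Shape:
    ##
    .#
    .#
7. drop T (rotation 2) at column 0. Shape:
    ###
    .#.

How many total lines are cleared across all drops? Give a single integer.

Answer: 0

Derivation:
Drop 1: I rot0 at col 0 lands with bottom-row=0; cleared 0 line(s) (total 0); column heights now [1 1 1 1 0], max=1
Drop 2: O rot0 at col 3 lands with bottom-row=1; cleared 0 line(s) (total 0); column heights now [1 1 1 3 3], max=3
Drop 3: J rot0 at col 2 lands with bottom-row=3; cleared 0 line(s) (total 0); column heights now [1 1 5 4 4], max=5
Drop 4: I rot2 at col 0 lands with bottom-row=5; cleared 0 line(s) (total 0); column heights now [6 6 6 6 4], max=6
Drop 5: I rot3 at col 3 lands with bottom-row=6; cleared 0 line(s) (total 0); column heights now [6 6 6 10 4], max=10
Drop 6: L rot3 at col 2 lands with bottom-row=10; cleared 0 line(s) (total 0); column heights now [6 6 13 13 4], max=13
Drop 7: T rot2 at col 0 lands with bottom-row=12; cleared 0 line(s) (total 0); column heights now [14 14 14 13 4], max=14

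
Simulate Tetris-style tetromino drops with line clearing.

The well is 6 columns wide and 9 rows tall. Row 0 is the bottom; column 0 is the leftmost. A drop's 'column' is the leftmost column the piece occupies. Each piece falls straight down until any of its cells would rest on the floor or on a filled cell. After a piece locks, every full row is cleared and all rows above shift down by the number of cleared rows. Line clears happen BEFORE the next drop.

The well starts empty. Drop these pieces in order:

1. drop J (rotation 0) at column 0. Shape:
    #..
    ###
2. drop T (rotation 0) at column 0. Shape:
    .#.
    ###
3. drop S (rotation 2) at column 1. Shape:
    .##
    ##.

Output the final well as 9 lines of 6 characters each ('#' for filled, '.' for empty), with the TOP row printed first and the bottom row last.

Drop 1: J rot0 at col 0 lands with bottom-row=0; cleared 0 line(s) (total 0); column heights now [2 1 1 0 0 0], max=2
Drop 2: T rot0 at col 0 lands with bottom-row=2; cleared 0 line(s) (total 0); column heights now [3 4 3 0 0 0], max=4
Drop 3: S rot2 at col 1 lands with bottom-row=4; cleared 0 line(s) (total 0); column heights now [3 5 6 6 0 0], max=6

Answer: ......
......
......
..##..
.##...
.#....
###...
#.....
###...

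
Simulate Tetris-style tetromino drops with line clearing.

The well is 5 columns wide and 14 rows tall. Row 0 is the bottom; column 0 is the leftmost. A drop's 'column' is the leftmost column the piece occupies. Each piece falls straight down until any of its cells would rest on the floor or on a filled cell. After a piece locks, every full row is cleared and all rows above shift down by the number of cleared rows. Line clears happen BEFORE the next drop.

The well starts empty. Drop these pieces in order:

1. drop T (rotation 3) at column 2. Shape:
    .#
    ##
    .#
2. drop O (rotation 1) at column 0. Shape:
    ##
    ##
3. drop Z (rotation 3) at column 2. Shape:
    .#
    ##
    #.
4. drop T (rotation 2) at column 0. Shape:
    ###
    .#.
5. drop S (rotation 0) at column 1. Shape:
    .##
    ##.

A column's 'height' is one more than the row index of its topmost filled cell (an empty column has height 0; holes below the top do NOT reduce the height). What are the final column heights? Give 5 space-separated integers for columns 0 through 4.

Drop 1: T rot3 at col 2 lands with bottom-row=0; cleared 0 line(s) (total 0); column heights now [0 0 2 3 0], max=3
Drop 2: O rot1 at col 0 lands with bottom-row=0; cleared 0 line(s) (total 0); column heights now [2 2 2 3 0], max=3
Drop 3: Z rot3 at col 2 lands with bottom-row=2; cleared 0 line(s) (total 0); column heights now [2 2 4 5 0], max=5
Drop 4: T rot2 at col 0 lands with bottom-row=3; cleared 0 line(s) (total 0); column heights now [5 5 5 5 0], max=5
Drop 5: S rot0 at col 1 lands with bottom-row=5; cleared 0 line(s) (total 0); column heights now [5 6 7 7 0], max=7

Answer: 5 6 7 7 0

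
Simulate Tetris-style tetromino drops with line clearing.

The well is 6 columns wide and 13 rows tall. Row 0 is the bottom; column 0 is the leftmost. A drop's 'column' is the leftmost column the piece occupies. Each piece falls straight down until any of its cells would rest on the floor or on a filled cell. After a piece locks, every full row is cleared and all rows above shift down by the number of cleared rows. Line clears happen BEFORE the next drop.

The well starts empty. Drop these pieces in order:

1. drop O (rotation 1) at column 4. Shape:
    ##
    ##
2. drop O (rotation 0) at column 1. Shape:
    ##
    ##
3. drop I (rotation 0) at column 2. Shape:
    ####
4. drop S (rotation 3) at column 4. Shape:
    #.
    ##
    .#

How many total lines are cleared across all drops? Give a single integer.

Answer: 0

Derivation:
Drop 1: O rot1 at col 4 lands with bottom-row=0; cleared 0 line(s) (total 0); column heights now [0 0 0 0 2 2], max=2
Drop 2: O rot0 at col 1 lands with bottom-row=0; cleared 0 line(s) (total 0); column heights now [0 2 2 0 2 2], max=2
Drop 3: I rot0 at col 2 lands with bottom-row=2; cleared 0 line(s) (total 0); column heights now [0 2 3 3 3 3], max=3
Drop 4: S rot3 at col 4 lands with bottom-row=3; cleared 0 line(s) (total 0); column heights now [0 2 3 3 6 5], max=6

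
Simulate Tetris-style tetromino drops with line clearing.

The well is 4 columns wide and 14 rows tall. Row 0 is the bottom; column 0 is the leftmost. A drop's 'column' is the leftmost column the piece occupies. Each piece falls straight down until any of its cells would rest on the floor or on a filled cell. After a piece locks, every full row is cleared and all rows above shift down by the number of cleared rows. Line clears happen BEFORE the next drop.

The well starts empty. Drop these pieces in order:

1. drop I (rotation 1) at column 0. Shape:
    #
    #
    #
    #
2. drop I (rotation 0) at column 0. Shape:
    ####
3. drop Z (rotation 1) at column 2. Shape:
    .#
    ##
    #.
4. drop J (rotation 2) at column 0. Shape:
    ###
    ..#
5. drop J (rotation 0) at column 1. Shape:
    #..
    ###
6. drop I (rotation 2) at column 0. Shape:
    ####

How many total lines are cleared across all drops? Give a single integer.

Drop 1: I rot1 at col 0 lands with bottom-row=0; cleared 0 line(s) (total 0); column heights now [4 0 0 0], max=4
Drop 2: I rot0 at col 0 lands with bottom-row=4; cleared 1 line(s) (total 1); column heights now [4 0 0 0], max=4
Drop 3: Z rot1 at col 2 lands with bottom-row=0; cleared 0 line(s) (total 1); column heights now [4 0 2 3], max=4
Drop 4: J rot2 at col 0 lands with bottom-row=3; cleared 0 line(s) (total 1); column heights now [5 5 5 3], max=5
Drop 5: J rot0 at col 1 lands with bottom-row=5; cleared 0 line(s) (total 1); column heights now [5 7 6 6], max=7
Drop 6: I rot2 at col 0 lands with bottom-row=7; cleared 1 line(s) (total 2); column heights now [5 7 6 6], max=7

Answer: 2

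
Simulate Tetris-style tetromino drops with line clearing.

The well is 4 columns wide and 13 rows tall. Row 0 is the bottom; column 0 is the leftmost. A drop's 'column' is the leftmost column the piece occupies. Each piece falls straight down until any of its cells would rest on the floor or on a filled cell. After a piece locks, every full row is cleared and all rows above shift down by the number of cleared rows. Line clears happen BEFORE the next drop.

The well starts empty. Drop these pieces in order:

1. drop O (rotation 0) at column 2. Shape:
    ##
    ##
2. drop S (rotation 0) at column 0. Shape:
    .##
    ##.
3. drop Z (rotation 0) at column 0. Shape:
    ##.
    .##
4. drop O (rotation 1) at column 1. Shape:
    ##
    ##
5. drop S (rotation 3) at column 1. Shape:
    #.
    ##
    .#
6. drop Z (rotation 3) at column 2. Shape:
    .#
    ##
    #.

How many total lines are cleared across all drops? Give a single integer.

Answer: 1

Derivation:
Drop 1: O rot0 at col 2 lands with bottom-row=0; cleared 0 line(s) (total 0); column heights now [0 0 2 2], max=2
Drop 2: S rot0 at col 0 lands with bottom-row=1; cleared 1 line(s) (total 1); column heights now [0 2 2 1], max=2
Drop 3: Z rot0 at col 0 lands with bottom-row=2; cleared 0 line(s) (total 1); column heights now [4 4 3 1], max=4
Drop 4: O rot1 at col 1 lands with bottom-row=4; cleared 0 line(s) (total 1); column heights now [4 6 6 1], max=6
Drop 5: S rot3 at col 1 lands with bottom-row=6; cleared 0 line(s) (total 1); column heights now [4 9 8 1], max=9
Drop 6: Z rot3 at col 2 lands with bottom-row=8; cleared 0 line(s) (total 1); column heights now [4 9 10 11], max=11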